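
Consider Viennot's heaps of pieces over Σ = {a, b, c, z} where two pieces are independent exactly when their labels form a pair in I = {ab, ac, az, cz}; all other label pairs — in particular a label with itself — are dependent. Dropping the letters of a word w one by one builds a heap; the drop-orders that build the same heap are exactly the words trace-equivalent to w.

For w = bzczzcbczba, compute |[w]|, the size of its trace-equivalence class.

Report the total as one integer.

drop 0:b onto floor
drop 1:z onto {0:b}
drop 2:c onto {0:b}
drop 3:z onto {1:z}
drop 4:z onto {3:z}
drop 5:c onto {2:c}
drop 6:b onto {4:z, 5:c}
drop 7:c onto {6:b}
drop 8:z onto {6:b}
drop 9:b onto {7:c, 8:z}
drop 10:a onto floor
ground layer = {0:b, 10:a}
drop-orders for the pieces not yet dropped (sum over which currently-grounded one goes next):
  1 to go: {9} 1  {10} 1
  2 to go: {7,9} 1  {8,9} 1  {9,10} 2
  3 to go: {7,8,9} 2  {7,9,10} 3  {8,9,10} 3
  4 to go: {6,7,8,9} 2  {7,8,9,10} 8
  5 to go: {4,6,7,8,9} 2  {5,6,7,8,9} 2  {6,7,8,9,10} 10
  6 to go: {2,5,6,7,8,9} 2  {3,4,6,7,8,9} 2  {4,5,6,7,8,9} 4  {4,6,7,8,9,10} 12  {5,6,7,8,9,10} 12
  7 to go: {1,3,4,6,7,8,9} 2  {2,4,5,6,7,8,9} 6  {2,5,6,7,8,9,10} 14  {3,4,5,6,7,8,9} 6  {3,4,6,7,8,9,10} 14  {4,5,6,7,8,9,10} 28
  8 to go: {1,3,4,5,6,7,8,9} 8  {1,3,4,6,7,8,9,10} 16  {2,3,4,5,6,7,8,9} 12  {2,4,5,6,7,8,9,10} 48  {3,4,5,6,7,8,9,10} 48
  9 to go: {1,2,3,4,5,6,7,8,9} 20  {1,3,4,5,6,7,8,9,10} 72  {2,3,4,5,6,7,8,9,10} 108
  if 0:b drops first: 200 orders
  if 10:a drops first: 20 orders
heap linearizations: 220

220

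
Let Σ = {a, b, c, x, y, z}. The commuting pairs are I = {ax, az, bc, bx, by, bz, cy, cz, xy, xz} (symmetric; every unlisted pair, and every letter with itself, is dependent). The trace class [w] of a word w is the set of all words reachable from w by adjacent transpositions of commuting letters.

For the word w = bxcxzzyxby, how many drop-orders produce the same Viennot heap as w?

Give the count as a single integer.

3150

#0=b has no predecessor
#1=x has no predecessor
#2=c depends on [1:x]
#3=x depends on [2:c]
#4=z has no predecessor
#5=z depends on [4:z]
#6=y depends on [5:z]
#7=x depends on [3:x]
#8=b depends on [0:b]
#9=y depends on [6:y]
sources: [0:b, 1:x, 4:z]
N(rest) = Σ N(rest − s) over sources s of rest; N(one piece) = 1:
  size 1 → [7]=1  [8]=1  [9]=1
  size 2 → [0,8]=1  [3,7]=1  [6,9]=1  [7,8]=2  [7,9]=2  [8,9]=2
  size 3 → [0,7,8]=3  [0,8,9]=3  [2,3,7]=1  [3,7,8]=3  [3,7,9]=3  [5,6,9]=1  [6,7,9]=3  [6,8,9]=3  [7,8,9]=6
  size 4 → [0,3,7,8]=6  [0,6,8,9]=6  [0,7,8,9]=12  [1,2,3,7]=1  [2,3,7,8]=4  [2,3,7,9]=4  [3,6,7,9]=6  [3,7,8,9]=12  [4,5,6,9]=1  [5,6,7,9]=4  [5,6,8,9]=4  [6,7,8,9]=12
  size 5 → [0,2,3,7,8]=10  [0,3,7,8,9]=30  [0,5,6,8,9]=10  [0,6,7,8,9]=30  [1,2,3,7,8]=5  [1,2,3,7,9]=5  [2,3,6,7,9]=10  [2,3,7,8,9]=20  [3,5,6,7,9]=10  [3,6,7,8,9]=30  [4,5,6,7,9]=5  [4,5,6,8,9]=5  [5,6,7,8,9]=20
  size 6 → [0,1,2,3,7,8]=15  [0,2,3,7,8,9]=60  [0,3,6,7,8,9]=90  [0,4,5,6,8,9]=15  [0,5,6,7,8,9]=60  [1,2,3,6,7,9]=15  [1,2,3,7,8,9]=30  [2,3,5,6,7,9]=20  [2,3,6,7,8,9]=60  [3,4,5,6,7,9]=15  [3,5,6,7,8,9]=60  [4,5,6,7,8,9]=30
  size 7 → [0,1,2,3,7,8,9]=105  [0,2,3,6,7,8,9]=210  [0,3,5,6,7,8,9]=210  [0,4,5,6,7,8,9]=105  [1,2,3,5,6,7,9]=35  [1,2,3,6,7,8,9]=105  [2,3,4,5,6,7,9]=35  [2,3,5,6,7,8,9]=140  [3,4,5,6,7,8,9]=105
  size 8 → [0,1,2,3,6,7,8,9]=420  [0,2,3,5,6,7,8,9]=560  [0,3,4,5,6,7,8,9]=420  [1,2,3,4,5,6,7,9]=70  [1,2,3,5,6,7,8,9]=280  [2,3,4,5,6,7,8,9]=280
  first=0(b) contributes 630
  first=1(x) contributes 1260
  first=4(z) contributes 1260
|[w]| = 3150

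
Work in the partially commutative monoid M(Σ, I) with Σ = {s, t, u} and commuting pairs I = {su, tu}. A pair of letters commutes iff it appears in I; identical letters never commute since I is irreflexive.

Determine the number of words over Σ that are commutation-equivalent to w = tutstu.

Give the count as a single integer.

15

0(t) covers ∅
1(u) covers ∅
2(t) covers 0:t
3(s) covers 2:t
4(t) covers 3:s
5(u) covers 1:u
floor of heap: 0:t, 1:u
completions by unplaced set U, small U first (add the entries for U minus each lowest piece of U):
  |U|=1: {4}:1  {5}:1
  |U|=2: {1,5}:1  {3,4}:1  {4,5}:2
  |U|=3: {1,4,5}:3  {2,3,4}:1  {3,4,5}:3
  |U|=4: {0,2,3,4}:1  {1,3,4,5}:6  {2,3,4,5}:4
  start at 0(t): 10
  start at 1(u): 5
sum over floor = 15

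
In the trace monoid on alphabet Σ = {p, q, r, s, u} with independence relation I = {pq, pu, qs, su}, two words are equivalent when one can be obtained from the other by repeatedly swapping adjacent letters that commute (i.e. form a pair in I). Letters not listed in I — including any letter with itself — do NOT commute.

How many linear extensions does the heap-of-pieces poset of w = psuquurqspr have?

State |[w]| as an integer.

piece 0:p — minimal
piece 1:s rests on {0:p}
piece 2:u — minimal
piece 3:q rests on {2:u}
piece 4:u rests on {3:q}
piece 5:u rests on {4:u}
piece 6:r rests on {1:s, 5:u}
piece 7:q rests on {6:r}
piece 8:s rests on {6:r}
piece 9:p rests on {8:s}
piece 10:r rests on {7:q, 9:p}
minimal pieces: {0:p, 2:u}
ways to finish when only these pieces remain (= sum over removing one remaining piece with nothing left below it):
  1 left: {10}→1
  2 left: {7,10}→1  {9,10}→1
  3 left: {7,9,10}→2  {8,9,10}→1
  4 left: {7,8,9,10}→3
  5 left: {6,7,8,9,10}→3
  6 left: {1,6,7,8,9,10}→3  {5,6,7,8,9,10}→3
  7 left: {0,1,6,7,8,9,10}→3  {1,5,6,7,8,9,10}→6  {4,5,6,7,8,9,10}→3
  8 left: {0,1,5,6,7,8,9,10}→9  {1,4,5,6,7,8,9,10}→9  {3,4,5,6,7,8,9,10}→3
  9 left: {0,1,4,5,6,7,8,9,10}→18  {1,3,4,5,6,7,8,9,10}→12  {2,3,4,5,6,7,8,9,10}→3
  placing 0:p first → 15 extensions
  placing 2:u first → 30 extensions
total linear extensions = 45

45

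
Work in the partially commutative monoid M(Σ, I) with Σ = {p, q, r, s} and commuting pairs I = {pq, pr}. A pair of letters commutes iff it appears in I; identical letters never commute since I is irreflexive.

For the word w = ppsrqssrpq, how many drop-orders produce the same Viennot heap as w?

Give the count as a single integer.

drop 0:p onto floor
drop 1:p onto {0:p}
drop 2:s onto {1:p}
drop 3:r onto {2:s}
drop 4:q onto {3:r}
drop 5:s onto {4:q}
drop 6:s onto {5:s}
drop 7:r onto {6:s}
drop 8:p onto {6:s}
drop 9:q onto {7:r}
ground layer = {0:p}
drop-orders for the pieces not yet dropped (sum over which currently-grounded one goes next):
  1 to go: {8} 1  {9} 1
  2 to go: {7,9} 1  {8,9} 2
  3 to go: {7,8,9} 3
  4 to go: {6,7,8,9} 3
  5 to go: {5,6,7,8,9} 3
  6 to go: {4,5,6,7,8,9} 3
  7 to go: {3,4,5,6,7,8,9} 3
  8 to go: {2,3,4,5,6,7,8,9} 3
  if 0:p drops first: 3 orders

3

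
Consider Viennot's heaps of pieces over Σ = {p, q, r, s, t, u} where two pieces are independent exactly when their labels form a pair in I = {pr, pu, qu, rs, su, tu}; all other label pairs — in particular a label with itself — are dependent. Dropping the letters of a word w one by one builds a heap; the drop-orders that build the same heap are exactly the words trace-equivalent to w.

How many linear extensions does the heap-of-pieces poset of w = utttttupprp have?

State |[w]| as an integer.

drop 0:u onto floor
drop 1:t onto floor
drop 2:t onto {1:t}
drop 3:t onto {2:t}
drop 4:t onto {3:t}
drop 5:t onto {4:t}
drop 6:u onto {0:u}
drop 7:p onto {5:t}
drop 8:p onto {7:p}
drop 9:r onto {5:t, 6:u}
drop 10:p onto {8:p}
ground layer = {0:u, 1:t}
drop-orders for the pieces not yet dropped (sum over which currently-grounded one goes next):
  1 to go: {9} 1  {10} 1
  2 to go: {6,9} 1  {8,10} 1  {9,10} 2
  3 to go: {0,6,9} 1  {6,9,10} 3  {7,8,10} 1  {8,9,10} 3
  4 to go: {0,6,9,10} 4  {6,8,9,10} 6  {7,8,9,10} 4
  5 to go: {0,6,8,9,10} 10  {5,7,8,9,10} 4  {6,7,8,9,10} 10
  6 to go: {0,6,7,8,9,10} 20  {4,5,7,8,9,10} 4  {5,6,7,8,9,10} 14
  7 to go: {0,5,6,7,8,9,10} 34  {3,4,5,7,8,9,10} 4  {4,5,6,7,8,9,10} 18
  8 to go: {0,4,5,6,7,8,9,10} 52  {2,3,4,5,7,8,9,10} 4  {3,4,5,6,7,8,9,10} 22
  9 to go: {0,3,4,5,6,7,8,9,10} 74  {1,2,3,4,5,7,8,9,10} 4  {2,3,4,5,6,7,8,9,10} 26
  if 0:u drops first: 30 orders
  if 1:t drops first: 100 orders
heap linearizations: 130

130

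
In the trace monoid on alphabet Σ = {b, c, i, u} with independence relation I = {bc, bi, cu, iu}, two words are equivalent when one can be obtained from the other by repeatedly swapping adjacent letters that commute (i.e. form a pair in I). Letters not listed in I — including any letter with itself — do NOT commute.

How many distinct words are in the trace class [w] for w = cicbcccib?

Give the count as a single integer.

0(c) covers ∅
1(i) covers 0:c
2(c) covers 1:i
3(b) covers ∅
4(c) covers 2:c
5(c) covers 4:c
6(c) covers 5:c
7(i) covers 6:c
8(b) covers 3:b
floor of heap: 0:c, 3:b
completions by unplaced set U, small U first (add the entries for U minus each lowest piece of U):
  |U|=1: {7}:1  {8}:1
  |U|=2: {3,8}:1  {6,7}:1  {7,8}:2
  |U|=3: {3,7,8}:3  {5,6,7}:1  {6,7,8}:3
  |U|=4: {3,6,7,8}:6  {4,5,6,7}:1  {5,6,7,8}:4
  |U|=5: {2,4,5,6,7}:1  {3,5,6,7,8}:10  {4,5,6,7,8}:5
  |U|=6: {1,2,4,5,6,7}:1  {2,4,5,6,7,8}:6  {3,4,5,6,7,8}:15
  |U|=7: {0,1,2,4,5,6,7}:1  {1,2,4,5,6,7,8}:7  {2,3,4,5,6,7,8}:21
  start at 0(c): 28
  start at 3(b): 8
sum over floor = 36

36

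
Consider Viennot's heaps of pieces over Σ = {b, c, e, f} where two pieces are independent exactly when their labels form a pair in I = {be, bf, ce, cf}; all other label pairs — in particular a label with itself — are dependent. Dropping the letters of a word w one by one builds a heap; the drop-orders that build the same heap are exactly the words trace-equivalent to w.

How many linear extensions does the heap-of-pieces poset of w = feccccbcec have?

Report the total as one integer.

120

piece 0:f — minimal
piece 1:e rests on {0:f}
piece 2:c — minimal
piece 3:c rests on {2:c}
piece 4:c rests on {3:c}
piece 5:c rests on {4:c}
piece 6:b rests on {5:c}
piece 7:c rests on {6:b}
piece 8:e rests on {1:e}
piece 9:c rests on {7:c}
minimal pieces: {0:f, 2:c}
ways to finish when only these pieces remain (= sum over removing one remaining piece with nothing left below it):
  1 left: {8}→1  {9}→1
  2 left: {1,8}→1  {7,9}→1  {8,9}→2
  3 left: {0,1,8}→1  {1,8,9}→3  {6,7,9}→1  {7,8,9}→3
  4 left: {0,1,8,9}→4  {1,7,8,9}→6  {5,6,7,9}→1  {6,7,8,9}→4
  5 left: {0,1,7,8,9}→10  {1,6,7,8,9}→10  {4,5,6,7,9}→1  {5,6,7,8,9}→5
  6 left: {0,1,6,7,8,9}→20  {1,5,6,7,8,9}→15  {3,4,5,6,7,9}→1  {4,5,6,7,8,9}→6
  7 left: {0,1,5,6,7,8,9}→35  {1,4,5,6,7,8,9}→21  {2,3,4,5,6,7,9}→1  {3,4,5,6,7,8,9}→7
  8 left: {0,1,4,5,6,7,8,9}→56  {1,3,4,5,6,7,8,9}→28  {2,3,4,5,6,7,8,9}→8
  placing 0:f first → 36 extensions
  placing 2:c first → 84 extensions
total linear extensions = 120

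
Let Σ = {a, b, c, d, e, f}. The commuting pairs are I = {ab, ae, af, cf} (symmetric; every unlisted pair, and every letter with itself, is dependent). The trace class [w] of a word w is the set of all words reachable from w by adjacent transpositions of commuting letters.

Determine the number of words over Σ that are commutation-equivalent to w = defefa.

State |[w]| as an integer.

5

piece 0:d — minimal
piece 1:e rests on {0:d}
piece 2:f rests on {1:e}
piece 3:e rests on {2:f}
piece 4:f rests on {3:e}
piece 5:a rests on {0:d}
minimal pieces: {0:d}
ways to finish when only these pieces remain (= sum over removing one remaining piece with nothing left below it):
  1 left: {4}→1  {5}→1
  2 left: {3,4}→1  {4,5}→2
  3 left: {2,3,4}→1  {3,4,5}→3
  4 left: {1,2,3,4}→1  {2,3,4,5}→4
  placing 0:d first → 5 extensions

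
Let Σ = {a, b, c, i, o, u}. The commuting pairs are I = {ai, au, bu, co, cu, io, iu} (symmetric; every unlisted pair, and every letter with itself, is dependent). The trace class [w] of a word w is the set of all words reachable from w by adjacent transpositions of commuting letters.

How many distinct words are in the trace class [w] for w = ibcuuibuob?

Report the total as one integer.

56

piece 0:i — minimal
piece 1:b rests on {0:i}
piece 2:c rests on {1:b}
piece 3:u — minimal
piece 4:u rests on {3:u}
piece 5:i rests on {2:c}
piece 6:b rests on {5:i}
piece 7:u rests on {4:u}
piece 8:o rests on {6:b, 7:u}
piece 9:b rests on {8:o}
minimal pieces: {0:i, 3:u}
ways to finish when only these pieces remain (= sum over removing one remaining piece with nothing left below it):
  1 left: {9}→1
  2 left: {8,9}→1
  3 left: {6,8,9}→1  {7,8,9}→1
  4 left: {4,7,8,9}→1  {5,6,8,9}→1  {6,7,8,9}→2
  5 left: {2,5,6,8,9}→1  {3,4,7,8,9}→1  {4,6,7,8,9}→3  {5,6,7,8,9}→3
  6 left: {1,2,5,6,8,9}→1  {2,5,6,7,8,9}→4  {3,4,6,7,8,9}→4  {4,5,6,7,8,9}→6
  7 left: {0,1,2,5,6,8,9}→1  {1,2,5,6,7,8,9}→5  {2,4,5,6,7,8,9}→10  {3,4,5,6,7,8,9}→10
  8 left: {0,1,2,5,6,7,8,9}→6  {1,2,4,5,6,7,8,9}→15  {2,3,4,5,6,7,8,9}→20
  placing 0:i first → 35 extensions
  placing 3:u first → 21 extensions
total linear extensions = 56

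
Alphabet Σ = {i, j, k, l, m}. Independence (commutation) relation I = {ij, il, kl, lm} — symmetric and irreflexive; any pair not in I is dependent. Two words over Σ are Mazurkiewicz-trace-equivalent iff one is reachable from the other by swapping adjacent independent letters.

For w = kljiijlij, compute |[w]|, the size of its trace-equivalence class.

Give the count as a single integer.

91

piece 0:k — minimal
piece 1:l — minimal
piece 2:j rests on {0:k, 1:l}
piece 3:i rests on {0:k}
piece 4:i rests on {3:i}
piece 5:j rests on {2:j}
piece 6:l rests on {5:j}
piece 7:i rests on {4:i}
piece 8:j rests on {6:l}
minimal pieces: {0:k, 1:l}
ways to finish when only these pieces remain (= sum over removing one remaining piece with nothing left below it):
  1 left: {7}→1  {8}→1
  2 left: {4,7}→1  {6,8}→1  {7,8}→2
  3 left: {3,4,7}→1  {4,7,8}→3  {5,6,8}→1  {6,7,8}→3
  4 left: {2,5,6,8}→1  {3,4,7,8}→4  {4,6,7,8}→6  {5,6,7,8}→4
  5 left: {1,2,5,6,8}→1  {2,5,6,7,8}→5  {3,4,6,7,8}→10  {4,5,6,7,8}→10
  6 left: {1,2,5,6,7,8}→6  {2,4,5,6,7,8}→15  {3,4,5,6,7,8}→20
  7 left: {1,2,4,5,6,7,8}→21  {2,3,4,5,6,7,8}→35
  placing 0:k first → 56 extensions
  placing 1:l first → 35 extensions
total linear extensions = 91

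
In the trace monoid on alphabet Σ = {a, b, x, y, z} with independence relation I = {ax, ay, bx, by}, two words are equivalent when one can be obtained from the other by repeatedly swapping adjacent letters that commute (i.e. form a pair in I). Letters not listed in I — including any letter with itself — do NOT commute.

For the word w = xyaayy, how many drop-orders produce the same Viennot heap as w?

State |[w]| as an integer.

#0=x has no predecessor
#1=y depends on [0:x]
#2=a has no predecessor
#3=a depends on [2:a]
#4=y depends on [1:y]
#5=y depends on [4:y]
sources: [0:x, 2:a]
N(rest) = Σ N(rest − s) over sources s of rest; N(one piece) = 1:
  size 1 → [3]=1  [5]=1
  size 2 → [2,3]=1  [3,5]=2  [4,5]=1
  size 3 → [1,4,5]=1  [2,3,5]=3  [3,4,5]=3
  size 4 → [0,1,4,5]=1  [1,3,4,5]=4  [2,3,4,5]=6
  first=0(x) contributes 10
  first=2(a) contributes 5
|[w]| = 15

15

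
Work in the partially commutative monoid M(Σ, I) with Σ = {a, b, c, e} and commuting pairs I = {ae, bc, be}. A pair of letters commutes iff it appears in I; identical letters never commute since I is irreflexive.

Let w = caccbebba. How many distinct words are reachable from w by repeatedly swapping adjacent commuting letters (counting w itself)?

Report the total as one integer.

piece 0:c — minimal
piece 1:a rests on {0:c}
piece 2:c rests on {1:a}
piece 3:c rests on {2:c}
piece 4:b rests on {1:a}
piece 5:e rests on {3:c}
piece 6:b rests on {4:b}
piece 7:b rests on {6:b}
piece 8:a rests on {3:c, 7:b}
minimal pieces: {0:c}
ways to finish when only these pieces remain (= sum over removing one remaining piece with nothing left below it):
  1 left: {5}→1  {8}→1
  2 left: {5,8}→2  {7,8}→1
  3 left: {3,5,8}→2  {5,7,8}→3  {6,7,8}→1
  4 left: {2,3,5,8}→2  {3,5,7,8}→5  {4,6,7,8}→1  {5,6,7,8}→4
  5 left: {2,3,5,7,8}→7  {3,5,6,7,8}→9  {4,5,6,7,8}→5
  6 left: {2,3,5,6,7,8}→16  {3,4,5,6,7,8}→14
  7 left: {2,3,4,5,6,7,8}→30
  placing 0:c first → 30 extensions

30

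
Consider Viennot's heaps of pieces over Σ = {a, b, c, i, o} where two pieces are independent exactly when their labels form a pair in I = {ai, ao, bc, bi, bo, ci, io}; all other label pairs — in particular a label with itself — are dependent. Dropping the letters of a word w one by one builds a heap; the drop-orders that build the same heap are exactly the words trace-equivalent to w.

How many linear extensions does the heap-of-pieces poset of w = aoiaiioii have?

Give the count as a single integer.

drop 0:a onto floor
drop 1:o onto floor
drop 2:i onto floor
drop 3:a onto {0:a}
drop 4:i onto {2:i}
drop 5:i onto {4:i}
drop 6:o onto {1:o}
drop 7:i onto {5:i}
drop 8:i onto {7:i}
ground layer = {0:a, 1:o, 2:i}
drop-orders for the pieces not yet dropped (sum over which currently-grounded one goes next):
  1 to go: {3} 1  {6} 1  {8} 1
  2 to go: {0,3} 1  {1,6} 1  {3,6} 2  {3,8} 2  {6,8} 2  {7,8} 1
  3 to go: {0,3,6} 3  {0,3,8} 3  {1,3,6} 3  {1,6,8} 3  {3,6,8} 6  {3,7,8} 3  {5,7,8} 1  {6,7,8} 3
  4 to go: {0,1,3,6} 6  {0,3,6,8} 12  {0,3,7,8} 6  {1,3,6,8} 12  {1,6,7,8} 6  {3,5,7,8} 4  {3,6,7,8} 12  {4,5,7,8} 1  {5,6,7,8} 4
  5 to go: {0,1,3,6,8} 30  {0,3,5,7,8} 10  {0,3,6,7,8} 30  {1,3,6,7,8} 30  {1,5,6,7,8} 10  {2,4,5,7,8} 1  {3,4,5,7,8} 5  {3,5,6,7,8} 20  {4,5,6,7,8} 5
  6 to go: {0,1,3,6,7,8} 90  {0,3,4,5,7,8} 15  {0,3,5,6,7,8} 60  {1,3,5,6,7,8} 60  {1,4,5,6,7,8} 15  {2,3,4,5,7,8} 6  {2,4,5,6,7,8} 6  {3,4,5,6,7,8} 30
  7 to go: {0,1,3,5,6,7,8} 210  {0,2,3,4,5,7,8} 21  {0,3,4,5,6,7,8} 105  {1,2,4,5,6,7,8} 21  {1,3,4,5,6,7,8} 105  {2,3,4,5,6,7,8} 42
  if 0:a drops first: 168 orders
  if 1:o drops first: 168 orders
  if 2:i drops first: 420 orders
heap linearizations: 756

756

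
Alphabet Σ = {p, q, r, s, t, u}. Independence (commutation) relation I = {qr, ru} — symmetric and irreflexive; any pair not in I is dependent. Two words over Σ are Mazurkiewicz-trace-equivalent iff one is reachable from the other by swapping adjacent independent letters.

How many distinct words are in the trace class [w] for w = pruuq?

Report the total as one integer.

4

piece 0:p — minimal
piece 1:r rests on {0:p}
piece 2:u rests on {0:p}
piece 3:u rests on {2:u}
piece 4:q rests on {3:u}
minimal pieces: {0:p}
ways to finish when only these pieces remain (= sum over removing one remaining piece with nothing left below it):
  1 left: {1}→1  {4}→1
  2 left: {1,4}→2  {3,4}→1
  3 left: {1,3,4}→3  {2,3,4}→1
  placing 0:p first → 4 extensions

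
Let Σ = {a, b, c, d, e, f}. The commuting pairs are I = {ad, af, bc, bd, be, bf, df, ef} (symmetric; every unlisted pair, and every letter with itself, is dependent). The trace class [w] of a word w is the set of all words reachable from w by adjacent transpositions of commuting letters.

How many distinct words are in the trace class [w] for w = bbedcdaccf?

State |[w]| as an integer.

0(b) covers ∅
1(b) covers 0:b
2(e) covers ∅
3(d) covers 2:e
4(c) covers 3:d
5(d) covers 4:c
6(a) covers 1:b, 4:c
7(c) covers 5:d, 6:a
8(c) covers 7:c
9(f) covers 8:c
floor of heap: 0:b, 2:e
completions by unplaced set U, small U first (add the entries for U minus each lowest piece of U):
  |U|=1: {9}:1
  |U|=2: {8,9}:1
  |U|=3: {7,8,9}:1
  |U|=4: {5,7,8,9}:1  {6,7,8,9}:1
  |U|=5: {1,6,7,8,9}:1  {5,6,7,8,9}:2
  |U|=6: {0,1,6,7,8,9}:1  {1,5,6,7,8,9}:3  {4,5,6,7,8,9}:2
  |U|=7: {0,1,5,6,7,8,9}:4  {1,4,5,6,7,8,9}:5  {3,4,5,6,7,8,9}:2
  |U|=8: {0,1,4,5,6,7,8,9}:9  {1,3,4,5,6,7,8,9}:7  {2,3,4,5,6,7,8,9}:2
  start at 0(b): 9
  start at 2(e): 16
sum over floor = 25

25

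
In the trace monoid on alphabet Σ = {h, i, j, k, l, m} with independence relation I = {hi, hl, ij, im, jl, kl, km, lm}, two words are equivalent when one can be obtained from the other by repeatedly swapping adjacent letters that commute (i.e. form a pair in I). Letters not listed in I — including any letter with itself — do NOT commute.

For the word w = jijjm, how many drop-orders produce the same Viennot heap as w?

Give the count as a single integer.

#0=j has no predecessor
#1=i has no predecessor
#2=j depends on [0:j]
#3=j depends on [2:j]
#4=m depends on [3:j]
sources: [0:j, 1:i]
N(rest) = Σ N(rest − s) over sources s of rest; N(one piece) = 1:
  size 1 → [1]=1  [4]=1
  size 2 → [1,4]=2  [3,4]=1
  size 3 → [1,3,4]=3  [2,3,4]=1
  first=0(j) contributes 4
  first=1(i) contributes 1
|[w]| = 5

5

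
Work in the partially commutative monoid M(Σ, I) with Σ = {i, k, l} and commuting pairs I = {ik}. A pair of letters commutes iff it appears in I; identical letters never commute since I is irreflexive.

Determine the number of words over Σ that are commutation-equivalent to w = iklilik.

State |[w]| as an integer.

drop 0:i onto floor
drop 1:k onto floor
drop 2:l onto {0:i, 1:k}
drop 3:i onto {2:l}
drop 4:l onto {3:i}
drop 5:i onto {4:l}
drop 6:k onto {4:l}
ground layer = {0:i, 1:k}
drop-orders for the pieces not yet dropped (sum over which currently-grounded one goes next):
  1 to go: {5} 1  {6} 1
  2 to go: {5,6} 2
  3 to go: {4,5,6} 2
  4 to go: {3,4,5,6} 2
  5 to go: {2,3,4,5,6} 2
  if 0:i drops first: 2 orders
  if 1:k drops first: 2 orders
heap linearizations: 4

4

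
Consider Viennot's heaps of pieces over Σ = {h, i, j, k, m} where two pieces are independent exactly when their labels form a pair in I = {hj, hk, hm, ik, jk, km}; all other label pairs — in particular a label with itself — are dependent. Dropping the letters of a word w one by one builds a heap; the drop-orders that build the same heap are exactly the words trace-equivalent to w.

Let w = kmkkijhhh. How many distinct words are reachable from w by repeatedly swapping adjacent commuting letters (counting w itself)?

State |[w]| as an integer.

336

#0=k has no predecessor
#1=m has no predecessor
#2=k depends on [0:k]
#3=k depends on [2:k]
#4=i depends on [1:m]
#5=j depends on [4:i]
#6=h depends on [4:i]
#7=h depends on [6:h]
#8=h depends on [7:h]
sources: [0:k, 1:m]
N(rest) = Σ N(rest − s) over sources s of rest; N(one piece) = 1:
  size 1 → [3]=1  [5]=1  [8]=1
  size 2 → [2,3]=1  [3,5]=2  [3,8]=2  [5,8]=2  [7,8]=1
  size 3 → [0,2,3]=1  [2,3,5]=3  [2,3,8]=3  [3,5,8]=6  [3,7,8]=3  [5,7,8]=3  [6,7,8]=1
  size 4 → [0,2,3,5]=4  [0,2,3,8]=4  [2,3,5,8]=12  [2,3,7,8]=6  [3,5,7,8]=12  [3,6,7,8]=4  [5,6,7,8]=4
  size 5 → [0,2,3,5,8]=20  [0,2,3,7,8]=10  [2,3,5,7,8]=30  [2,3,6,7,8]=10  [3,5,6,7,8]=20  [4,5,6,7,8]=4
  size 6 → [0,2,3,5,7,8]=60  [0,2,3,6,7,8]=20  [1,4,5,6,7,8]=4  [2,3,5,6,7,8]=60  [3,4,5,6,7,8]=24
  size 7 → [0,2,3,5,6,7,8]=140  [1,3,4,5,6,7,8]=28  [2,3,4,5,6,7,8]=84
  first=0(k) contributes 112
  first=1(m) contributes 224
|[w]| = 336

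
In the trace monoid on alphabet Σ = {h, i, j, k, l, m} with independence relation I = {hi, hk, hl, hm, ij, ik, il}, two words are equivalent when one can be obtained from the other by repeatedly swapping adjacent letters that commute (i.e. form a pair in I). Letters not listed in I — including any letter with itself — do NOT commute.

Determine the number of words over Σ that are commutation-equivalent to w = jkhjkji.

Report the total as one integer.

drop 0:j onto floor
drop 1:k onto {0:j}
drop 2:h onto {0:j}
drop 3:j onto {1:k, 2:h}
drop 4:k onto {3:j}
drop 5:j onto {4:k}
drop 6:i onto floor
ground layer = {0:j, 6:i}
drop-orders for the pieces not yet dropped (sum over which currently-grounded one goes next):
  1 to go: {5} 1  {6} 1
  2 to go: {4,5} 1  {5,6} 2
  3 to go: {3,4,5} 1  {4,5,6} 3
  4 to go: {1,3,4,5} 1  {2,3,4,5} 1  {3,4,5,6} 4
  5 to go: {1,2,3,4,5} 2  {1,3,4,5,6} 5  {2,3,4,5,6} 5
  if 0:j drops first: 12 orders
  if 6:i drops first: 2 orders
heap linearizations: 14

14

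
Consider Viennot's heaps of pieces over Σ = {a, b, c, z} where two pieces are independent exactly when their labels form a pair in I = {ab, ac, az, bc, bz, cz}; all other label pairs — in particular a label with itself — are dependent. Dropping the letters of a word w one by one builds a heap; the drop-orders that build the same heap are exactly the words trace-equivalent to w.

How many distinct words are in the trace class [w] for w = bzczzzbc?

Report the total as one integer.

420

0(b) covers ∅
1(z) covers ∅
2(c) covers ∅
3(z) covers 1:z
4(z) covers 3:z
5(z) covers 4:z
6(b) covers 0:b
7(c) covers 2:c
floor of heap: 0:b, 1:z, 2:c
completions by unplaced set U, small U first (add the entries for U minus each lowest piece of U):
  |U|=1: {5}:1  {6}:1  {7}:1
  |U|=2: {0,6}:1  {2,7}:1  {4,5}:1  {5,6}:2  {5,7}:2  {6,7}:2
  |U|=3: {0,5,6}:3  {0,6,7}:3  {2,5,7}:3  {2,6,7}:3  {3,4,5}:1  {4,5,6}:3  {4,5,7}:3  {5,6,7}:6
  |U|=4: {0,2,6,7}:6  {0,4,5,6}:6  {0,5,6,7}:12  {1,3,4,5}:1  {2,4,5,7}:6  {2,5,6,7}:12  {3,4,5,6}:4  {3,4,5,7}:4  {4,5,6,7}:12
  |U|=5: {0,2,5,6,7}:30  {0,3,4,5,6}:10  {0,4,5,6,7}:30  {1,3,4,5,6}:5  {1,3,4,5,7}:5  {2,3,4,5,7}:10  {2,4,5,6,7}:30  {3,4,5,6,7}:20
  |U|=6: {0,1,3,4,5,6}:15  {0,2,4,5,6,7}:90  {0,3,4,5,6,7}:60  {1,2,3,4,5,7}:15  {1,3,4,5,6,7}:30  {2,3,4,5,6,7}:60
  start at 0(b): 105
  start at 1(z): 210
  start at 2(c): 105
sum over floor = 420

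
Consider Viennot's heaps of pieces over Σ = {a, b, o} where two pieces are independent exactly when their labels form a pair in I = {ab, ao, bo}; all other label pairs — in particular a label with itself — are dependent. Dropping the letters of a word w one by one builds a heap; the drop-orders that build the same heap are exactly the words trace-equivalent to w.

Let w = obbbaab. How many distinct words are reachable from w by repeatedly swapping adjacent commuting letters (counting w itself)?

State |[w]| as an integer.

105

piece 0:o — minimal
piece 1:b — minimal
piece 2:b rests on {1:b}
piece 3:b rests on {2:b}
piece 4:a — minimal
piece 5:a rests on {4:a}
piece 6:b rests on {3:b}
minimal pieces: {0:o, 1:b, 4:a}
ways to finish when only these pieces remain (= sum over removing one remaining piece with nothing left below it):
  1 left: {0}→1  {5}→1  {6}→1
  2 left: {0,5}→2  {0,6}→2  {3,6}→1  {4,5}→1  {5,6}→2
  3 left: {0,3,6}→3  {0,4,5}→3  {0,5,6}→6  {2,3,6}→1  {3,5,6}→3  {4,5,6}→3
  4 left: {0,2,3,6}→4  {0,3,5,6}→12  {0,4,5,6}→12  {1,2,3,6}→1  {2,3,5,6}→4  {3,4,5,6}→6
  5 left: {0,1,2,3,6}→5  {0,2,3,5,6}→20  {0,3,4,5,6}→30  {1,2,3,5,6}→5  {2,3,4,5,6}→10
  placing 0:o first → 15 extensions
  placing 1:b first → 60 extensions
  placing 4:a first → 30 extensions
total linear extensions = 105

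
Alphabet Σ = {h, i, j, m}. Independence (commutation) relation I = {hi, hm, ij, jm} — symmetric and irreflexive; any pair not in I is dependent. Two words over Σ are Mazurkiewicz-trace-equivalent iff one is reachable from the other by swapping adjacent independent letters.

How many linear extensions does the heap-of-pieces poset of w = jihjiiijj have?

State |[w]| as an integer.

126

0(j) covers ∅
1(i) covers ∅
2(h) covers 0:j
3(j) covers 2:h
4(i) covers 1:i
5(i) covers 4:i
6(i) covers 5:i
7(j) covers 3:j
8(j) covers 7:j
floor of heap: 0:j, 1:i
completions by unplaced set U, small U first (add the entries for U minus each lowest piece of U):
  |U|=1: {6}:1  {8}:1
  |U|=2: {5,6}:1  {6,8}:2  {7,8}:1
  |U|=3: {3,7,8}:1  {4,5,6}:1  {5,6,8}:3  {6,7,8}:3
  |U|=4: {1,4,5,6}:1  {2,3,7,8}:1  {3,6,7,8}:4  {4,5,6,8}:4  {5,6,7,8}:6
  |U|=5: {0,2,3,7,8}:1  {1,4,5,6,8}:5  {2,3,6,7,8}:5  {3,5,6,7,8}:10  {4,5,6,7,8}:10
  |U|=6: {0,2,3,6,7,8}:6  {1,4,5,6,7,8}:15  {2,3,5,6,7,8}:15  {3,4,5,6,7,8}:20
  |U|=7: {0,2,3,5,6,7,8}:21  {1,3,4,5,6,7,8}:35  {2,3,4,5,6,7,8}:35
  start at 0(j): 70
  start at 1(i): 56
sum over floor = 126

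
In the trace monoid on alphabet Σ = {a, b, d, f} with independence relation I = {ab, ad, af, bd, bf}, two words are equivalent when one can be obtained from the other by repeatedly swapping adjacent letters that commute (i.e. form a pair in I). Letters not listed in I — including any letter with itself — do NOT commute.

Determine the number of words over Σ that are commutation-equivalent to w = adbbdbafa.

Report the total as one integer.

piece 0:a — minimal
piece 1:d — minimal
piece 2:b — minimal
piece 3:b rests on {2:b}
piece 4:d rests on {1:d}
piece 5:b rests on {3:b}
piece 6:a rests on {0:a}
piece 7:f rests on {4:d}
piece 8:a rests on {6:a}
minimal pieces: {0:a, 1:d, 2:b}
ways to finish when only these pieces remain (= sum over removing one remaining piece with nothing left below it):
  1 left: {5}→1  {7}→1  {8}→1
  2 left: {3,5}→1  {4,7}→1  {5,7}→2  {5,8}→2  {6,8}→1  {7,8}→2
  3 left: {0,6,8}→1  {1,4,7}→1  {2,3,5}→1  {3,5,7}→3  {3,5,8}→3  {4,5,7}→3  {4,7,8}→3  {5,6,8}→3  {5,7,8}→6  {6,7,8}→3
  4 left: {0,5,6,8}→4  {0,6,7,8}→4  {1,4,5,7}→4  {1,4,7,8}→4  {2,3,5,7}→4  {2,3,5,8}→4  {3,4,5,7}→6  {3,5,6,8}→6  {3,5,7,8}→12  {4,5,7,8}→12  {4,6,7,8}→6  {5,6,7,8}→12
  5 left: {0,3,5,6,8}→10  {0,4,6,7,8}→10  {0,5,6,7,8}→20  {1,3,4,5,7}→10  {1,4,5,7,8}→20  {1,4,6,7,8}→10  {2,3,4,5,7}→10  {2,3,5,6,8}→10  {2,3,5,7,8}→20  {3,4,5,7,8}→30  {3,5,6,7,8}→30  {4,5,6,7,8}→30
  6 left: {0,1,4,6,7,8}→20  {0,2,3,5,6,8}→20  {0,3,5,6,7,8}→60  {0,4,5,6,7,8}→60  {1,2,3,4,5,7}→20  {1,3,4,5,7,8}→60  {1,4,5,6,7,8}→60  {2,3,4,5,7,8}→60  {2,3,5,6,7,8}→60  {3,4,5,6,7,8}→90
  7 left: {0,1,4,5,6,7,8}→140  {0,2,3,5,6,7,8}→140  {0,3,4,5,6,7,8}→210  {1,2,3,4,5,7,8}→140  {1,3,4,5,6,7,8}→210  {2,3,4,5,6,7,8}→210
  placing 0:a first → 560 extensions
  placing 1:d first → 560 extensions
  placing 2:b first → 560 extensions
total linear extensions = 1680

1680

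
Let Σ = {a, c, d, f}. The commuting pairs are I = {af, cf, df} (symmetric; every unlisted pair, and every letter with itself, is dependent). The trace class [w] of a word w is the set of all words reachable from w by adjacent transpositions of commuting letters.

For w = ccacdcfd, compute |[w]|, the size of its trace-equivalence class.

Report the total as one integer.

#0=c has no predecessor
#1=c depends on [0:c]
#2=a depends on [1:c]
#3=c depends on [2:a]
#4=d depends on [3:c]
#5=c depends on [4:d]
#6=f has no predecessor
#7=d depends on [5:c]
sources: [0:c, 6:f]
N(rest) = Σ N(rest − s) over sources s of rest; N(one piece) = 1:
  size 1 → [6]=1  [7]=1
  size 2 → [5,7]=1  [6,7]=2
  size 3 → [4,5,7]=1  [5,6,7]=3
  size 4 → [3,4,5,7]=1  [4,5,6,7]=4
  size 5 → [2,3,4,5,7]=1  [3,4,5,6,7]=5
  size 6 → [1,2,3,4,5,7]=1  [2,3,4,5,6,7]=6
  first=0(c) contributes 7
  first=6(f) contributes 1
|[w]| = 8

8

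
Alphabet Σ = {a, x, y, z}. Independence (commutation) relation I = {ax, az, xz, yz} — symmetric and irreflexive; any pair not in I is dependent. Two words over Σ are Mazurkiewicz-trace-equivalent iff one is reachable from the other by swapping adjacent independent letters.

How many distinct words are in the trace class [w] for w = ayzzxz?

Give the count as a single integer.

drop 0:a onto floor
drop 1:y onto {0:a}
drop 2:z onto floor
drop 3:z onto {2:z}
drop 4:x onto {1:y}
drop 5:z onto {3:z}
ground layer = {0:a, 2:z}
drop-orders for the pieces not yet dropped (sum over which currently-grounded one goes next):
  1 to go: {4} 1  {5} 1
  2 to go: {1,4} 1  {3,5} 1  {4,5} 2
  3 to go: {0,1,4} 1  {1,4,5} 3  {2,3,5} 1  {3,4,5} 3
  4 to go: {0,1,4,5} 4  {1,3,4,5} 6  {2,3,4,5} 4
  if 0:a drops first: 10 orders
  if 2:z drops first: 10 orders
heap linearizations: 20

20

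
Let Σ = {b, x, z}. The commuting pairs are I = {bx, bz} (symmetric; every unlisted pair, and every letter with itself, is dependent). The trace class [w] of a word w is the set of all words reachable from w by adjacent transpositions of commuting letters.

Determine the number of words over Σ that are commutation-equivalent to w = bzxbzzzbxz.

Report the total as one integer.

0(b) covers ∅
1(z) covers ∅
2(x) covers 1:z
3(b) covers 0:b
4(z) covers 2:x
5(z) covers 4:z
6(z) covers 5:z
7(b) covers 3:b
8(x) covers 6:z
9(z) covers 8:x
floor of heap: 0:b, 1:z
completions by unplaced set U, small U first (add the entries for U minus each lowest piece of U):
  |U|=1: {7}:1  {9}:1
  |U|=2: {3,7}:1  {7,9}:2  {8,9}:1
  |U|=3: {0,3,7}:1  {3,7,9}:3  {6,8,9}:1  {7,8,9}:3
  |U|=4: {0,3,7,9}:4  {3,7,8,9}:6  {5,6,8,9}:1  {6,7,8,9}:4
  |U|=5: {0,3,7,8,9}:10  {3,6,7,8,9}:10  {4,5,6,8,9}:1  {5,6,7,8,9}:5
  |U|=6: {0,3,6,7,8,9}:20  {2,4,5,6,8,9}:1  {3,5,6,7,8,9}:15  {4,5,6,7,8,9}:6
  |U|=7: {0,3,5,6,7,8,9}:35  {1,2,4,5,6,8,9}:1  {2,4,5,6,7,8,9}:7  {3,4,5,6,7,8,9}:21
  |U|=8: {0,3,4,5,6,7,8,9}:56  {1,2,4,5,6,7,8,9}:8  {2,3,4,5,6,7,8,9}:28
  start at 0(b): 36
  start at 1(z): 84
sum over floor = 120

120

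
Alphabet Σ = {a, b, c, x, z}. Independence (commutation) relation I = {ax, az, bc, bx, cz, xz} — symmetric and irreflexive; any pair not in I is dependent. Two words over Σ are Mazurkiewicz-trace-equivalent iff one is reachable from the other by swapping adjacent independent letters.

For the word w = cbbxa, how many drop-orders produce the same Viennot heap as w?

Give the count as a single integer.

9

drop 0:c onto floor
drop 1:b onto floor
drop 2:b onto {1:b}
drop 3:x onto {0:c}
drop 4:a onto {0:c, 2:b}
ground layer = {0:c, 1:b}
drop-orders for the pieces not yet dropped (sum over which currently-grounded one goes next):
  1 to go: {3} 1  {4} 1
  2 to go: {2,4} 1  {3,4} 2
  3 to go: {0,3,4} 2  {1,2,4} 1  {2,3,4} 3
  if 0:c drops first: 4 orders
  if 1:b drops first: 5 orders
heap linearizations: 9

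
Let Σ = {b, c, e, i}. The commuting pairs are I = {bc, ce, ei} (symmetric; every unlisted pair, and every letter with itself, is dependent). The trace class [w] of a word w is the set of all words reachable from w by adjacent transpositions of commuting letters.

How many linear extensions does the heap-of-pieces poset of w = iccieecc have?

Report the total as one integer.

piece 0:i — minimal
piece 1:c rests on {0:i}
piece 2:c rests on {1:c}
piece 3:i rests on {2:c}
piece 4:e — minimal
piece 5:e rests on {4:e}
piece 6:c rests on {3:i}
piece 7:c rests on {6:c}
minimal pieces: {0:i, 4:e}
ways to finish when only these pieces remain (= sum over removing one remaining piece with nothing left below it):
  1 left: {5}→1  {7}→1
  2 left: {4,5}→1  {5,7}→2  {6,7}→1
  3 left: {3,6,7}→1  {4,5,7}→3  {5,6,7}→3
  4 left: {2,3,6,7}→1  {3,5,6,7}→4  {4,5,6,7}→6
  5 left: {1,2,3,6,7}→1  {2,3,5,6,7}→5  {3,4,5,6,7}→10
  6 left: {0,1,2,3,6,7}→1  {1,2,3,5,6,7}→6  {2,3,4,5,6,7}→15
  placing 0:i first → 21 extensions
  placing 4:e first → 7 extensions
total linear extensions = 28

28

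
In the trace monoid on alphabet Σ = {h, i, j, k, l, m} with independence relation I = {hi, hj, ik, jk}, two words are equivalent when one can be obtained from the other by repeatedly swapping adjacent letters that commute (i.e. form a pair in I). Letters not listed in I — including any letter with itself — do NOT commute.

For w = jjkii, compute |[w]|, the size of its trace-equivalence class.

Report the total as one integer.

5

0(j) covers ∅
1(j) covers 0:j
2(k) covers ∅
3(i) covers 1:j
4(i) covers 3:i
floor of heap: 0:j, 2:k
completions by unplaced set U, small U first (add the entries for U minus each lowest piece of U):
  |U|=1: {2}:1  {4}:1
  |U|=2: {2,4}:2  {3,4}:1
  |U|=3: {1,3,4}:1  {2,3,4}:3
  start at 0(j): 4
  start at 2(k): 1
sum over floor = 5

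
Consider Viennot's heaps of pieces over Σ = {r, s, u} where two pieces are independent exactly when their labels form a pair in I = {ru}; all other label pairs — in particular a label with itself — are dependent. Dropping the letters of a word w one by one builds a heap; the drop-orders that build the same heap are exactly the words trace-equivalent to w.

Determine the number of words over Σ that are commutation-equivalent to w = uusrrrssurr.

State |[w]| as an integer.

3

#0=u has no predecessor
#1=u depends on [0:u]
#2=s depends on [1:u]
#3=r depends on [2:s]
#4=r depends on [3:r]
#5=r depends on [4:r]
#6=s depends on [5:r]
#7=s depends on [6:s]
#8=u depends on [7:s]
#9=r depends on [7:s]
#10=r depends on [9:r]
sources: [0:u]
N(rest) = Σ N(rest − s) over sources s of rest; N(one piece) = 1:
  size 1 → [8]=1  [10]=1
  size 2 → [8,10]=2  [9,10]=1
  size 3 → [8,9,10]=3
  size 4 → [7,8,9,10]=3
  size 5 → [6,7,8,9,10]=3
  size 6 → [5,6,7,8,9,10]=3
  size 7 → [4,5,6,7,8,9,10]=3
  size 8 → [3,4,5,6,7,8,9,10]=3
  size 9 → [2,3,4,5,6,7,8,9,10]=3
  first=0(u) contributes 3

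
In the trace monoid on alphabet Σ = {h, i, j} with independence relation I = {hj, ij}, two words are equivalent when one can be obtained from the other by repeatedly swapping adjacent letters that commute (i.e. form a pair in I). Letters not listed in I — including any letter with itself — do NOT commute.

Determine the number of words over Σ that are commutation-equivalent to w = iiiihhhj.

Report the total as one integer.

#0=i has no predecessor
#1=i depends on [0:i]
#2=i depends on [1:i]
#3=i depends on [2:i]
#4=h depends on [3:i]
#5=h depends on [4:h]
#6=h depends on [5:h]
#7=j has no predecessor
sources: [0:i, 7:j]
N(rest) = Σ N(rest − s) over sources s of rest; N(one piece) = 1:
  size 1 → [6]=1  [7]=1
  size 2 → [5,6]=1  [6,7]=2
  size 3 → [4,5,6]=1  [5,6,7]=3
  size 4 → [3,4,5,6]=1  [4,5,6,7]=4
  size 5 → [2,3,4,5,6]=1  [3,4,5,6,7]=5
  size 6 → [1,2,3,4,5,6]=1  [2,3,4,5,6,7]=6
  first=0(i) contributes 7
  first=7(j) contributes 1
|[w]| = 8

8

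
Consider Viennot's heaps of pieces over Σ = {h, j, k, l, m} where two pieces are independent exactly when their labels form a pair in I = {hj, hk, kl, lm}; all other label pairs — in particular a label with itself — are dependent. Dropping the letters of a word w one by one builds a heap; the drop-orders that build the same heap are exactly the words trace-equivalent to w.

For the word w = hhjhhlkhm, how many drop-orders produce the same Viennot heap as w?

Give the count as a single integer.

25

#0=h has no predecessor
#1=h depends on [0:h]
#2=j has no predecessor
#3=h depends on [1:h]
#4=h depends on [3:h]
#5=l depends on [2:j, 4:h]
#6=k depends on [2:j]
#7=h depends on [5:l]
#8=m depends on [6:k, 7:h]
sources: [0:h, 2:j]
N(rest) = Σ N(rest − s) over sources s of rest; N(one piece) = 1:
  size 1 → [8]=1
  size 2 → [6,8]=1  [7,8]=1
  size 3 → [5,7,8]=1  [6,7,8]=2
  size 4 → [4,5,7,8]=1  [5,6,7,8]=3
  size 5 → [2,5,6,7,8]=3  [3,4,5,7,8]=1  [4,5,6,7,8]=4
  size 6 → [1,3,4,5,7,8]=1  [2,4,5,6,7,8]=7  [3,4,5,6,7,8]=5
  size 7 → [0,1,3,4,5,7,8]=1  [1,3,4,5,6,7,8]=6  [2,3,4,5,6,7,8]=12
  first=0(h) contributes 18
  first=2(j) contributes 7
|[w]| = 25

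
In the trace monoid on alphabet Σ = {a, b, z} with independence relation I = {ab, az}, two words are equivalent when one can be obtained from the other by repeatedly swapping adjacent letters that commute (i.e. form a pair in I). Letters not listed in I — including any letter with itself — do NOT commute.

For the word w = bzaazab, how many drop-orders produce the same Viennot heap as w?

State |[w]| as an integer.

35

piece 0:b — minimal
piece 1:z rests on {0:b}
piece 2:a — minimal
piece 3:a rests on {2:a}
piece 4:z rests on {1:z}
piece 5:a rests on {3:a}
piece 6:b rests on {4:z}
minimal pieces: {0:b, 2:a}
ways to finish when only these pieces remain (= sum over removing one remaining piece with nothing left below it):
  1 left: {5}→1  {6}→1
  2 left: {3,5}→1  {4,6}→1  {5,6}→2
  3 left: {1,4,6}→1  {2,3,5}→1  {3,5,6}→3  {4,5,6}→3
  4 left: {0,1,4,6}→1  {1,4,5,6}→4  {2,3,5,6}→4  {3,4,5,6}→6
  5 left: {0,1,4,5,6}→5  {1,3,4,5,6}→10  {2,3,4,5,6}→10
  placing 0:b first → 20 extensions
  placing 2:a first → 15 extensions
total linear extensions = 35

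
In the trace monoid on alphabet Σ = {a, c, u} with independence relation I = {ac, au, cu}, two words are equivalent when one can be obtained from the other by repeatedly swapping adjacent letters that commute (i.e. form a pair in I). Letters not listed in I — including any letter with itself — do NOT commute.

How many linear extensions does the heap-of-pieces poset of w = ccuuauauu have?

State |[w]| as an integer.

756

drop 0:c onto floor
drop 1:c onto {0:c}
drop 2:u onto floor
drop 3:u onto {2:u}
drop 4:a onto floor
drop 5:u onto {3:u}
drop 6:a onto {4:a}
drop 7:u onto {5:u}
drop 8:u onto {7:u}
ground layer = {0:c, 2:u, 4:a}
drop-orders for the pieces not yet dropped (sum over which currently-grounded one goes next):
  1 to go: {1} 1  {6} 1  {8} 1
  2 to go: {0,1} 1  {1,6} 2  {1,8} 2  {4,6} 1  {6,8} 2  {7,8} 1
  3 to go: {0,1,6} 3  {0,1,8} 3  {1,4,6} 3  {1,6,8} 6  {1,7,8} 3  {4,6,8} 3  {5,7,8} 1  {6,7,8} 3
  4 to go: {0,1,4,6} 6  {0,1,6,8} 12  {0,1,7,8} 6  {1,4,6,8} 12  {1,5,7,8} 4  {1,6,7,8} 12  {3,5,7,8} 1  {4,6,7,8} 6  {5,6,7,8} 4
  5 to go: {0,1,4,6,8} 30  {0,1,5,7,8} 10  {0,1,6,7,8} 30  {1,3,5,7,8} 5  {1,4,6,7,8} 30  {1,5,6,7,8} 20  {2,3,5,7,8} 1  {3,5,6,7,8} 5  {4,5,6,7,8} 10
  6 to go: {0,1,3,5,7,8} 15  {0,1,4,6,7,8} 90  {0,1,5,6,7,8} 60  {1,2,3,5,7,8} 6  {1,3,5,6,7,8} 30  {1,4,5,6,7,8} 60  {2,3,5,6,7,8} 6  {3,4,5,6,7,8} 15
  7 to go: {0,1,2,3,5,7,8} 21  {0,1,3,5,6,7,8} 105  {0,1,4,5,6,7,8} 210  {1,2,3,5,6,7,8} 42  {1,3,4,5,6,7,8} 105  {2,3,4,5,6,7,8} 21
  if 0:c drops first: 168 orders
  if 2:u drops first: 420 orders
  if 4:a drops first: 168 orders
heap linearizations: 756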